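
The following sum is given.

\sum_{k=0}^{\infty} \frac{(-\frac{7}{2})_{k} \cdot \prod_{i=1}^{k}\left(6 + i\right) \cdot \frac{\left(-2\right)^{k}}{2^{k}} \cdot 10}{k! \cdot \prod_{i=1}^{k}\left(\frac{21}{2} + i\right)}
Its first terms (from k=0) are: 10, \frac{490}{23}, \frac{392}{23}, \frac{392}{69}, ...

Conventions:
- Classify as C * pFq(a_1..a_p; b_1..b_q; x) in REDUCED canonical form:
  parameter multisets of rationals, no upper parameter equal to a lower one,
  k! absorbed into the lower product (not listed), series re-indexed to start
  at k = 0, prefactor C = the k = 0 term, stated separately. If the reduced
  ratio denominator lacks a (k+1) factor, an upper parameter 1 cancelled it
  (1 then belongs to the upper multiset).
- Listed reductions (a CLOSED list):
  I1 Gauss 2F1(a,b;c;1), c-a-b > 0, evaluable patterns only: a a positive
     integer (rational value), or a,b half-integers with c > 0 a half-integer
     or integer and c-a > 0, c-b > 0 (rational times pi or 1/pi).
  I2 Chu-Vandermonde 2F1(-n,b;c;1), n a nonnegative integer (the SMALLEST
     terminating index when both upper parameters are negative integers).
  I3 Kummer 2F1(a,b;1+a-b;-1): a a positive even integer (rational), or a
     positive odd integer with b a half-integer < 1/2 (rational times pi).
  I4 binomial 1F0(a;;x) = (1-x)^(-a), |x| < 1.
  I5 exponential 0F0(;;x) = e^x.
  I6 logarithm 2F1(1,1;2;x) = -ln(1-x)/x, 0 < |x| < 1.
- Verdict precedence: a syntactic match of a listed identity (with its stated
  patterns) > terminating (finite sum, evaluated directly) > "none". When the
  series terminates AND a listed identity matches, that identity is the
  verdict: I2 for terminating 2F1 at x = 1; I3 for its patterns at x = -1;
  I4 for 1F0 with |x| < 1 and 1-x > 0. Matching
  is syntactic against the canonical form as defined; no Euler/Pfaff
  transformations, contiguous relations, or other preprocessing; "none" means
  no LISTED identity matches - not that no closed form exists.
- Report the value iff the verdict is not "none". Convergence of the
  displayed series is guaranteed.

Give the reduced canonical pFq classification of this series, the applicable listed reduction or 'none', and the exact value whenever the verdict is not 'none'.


First insight: from the first term 10: the lower running product (C = 10) is a rising factorial.
Consecutive-term ratio: r(k) = -1 * (k-\frac{7}{2}) (k+7) / [(k+\frac{23}{2}) (k+1)] - poly over poly, x = -1 from leading terms; C = 10 at k = 0.

Classification (C = 10): 2F1 with upper {-\frac{7}{2}, 7}, lower {\frac{23}{2}}, argument x = -1. Verdict: Kummer (I3) matches (x = -1; c = \frac{23}{2} equals 1+a-b for upper {-\frac{7}{2}, 7}: listed pattern). Value: \frac{72747675}{4194304} \cdot \pi.


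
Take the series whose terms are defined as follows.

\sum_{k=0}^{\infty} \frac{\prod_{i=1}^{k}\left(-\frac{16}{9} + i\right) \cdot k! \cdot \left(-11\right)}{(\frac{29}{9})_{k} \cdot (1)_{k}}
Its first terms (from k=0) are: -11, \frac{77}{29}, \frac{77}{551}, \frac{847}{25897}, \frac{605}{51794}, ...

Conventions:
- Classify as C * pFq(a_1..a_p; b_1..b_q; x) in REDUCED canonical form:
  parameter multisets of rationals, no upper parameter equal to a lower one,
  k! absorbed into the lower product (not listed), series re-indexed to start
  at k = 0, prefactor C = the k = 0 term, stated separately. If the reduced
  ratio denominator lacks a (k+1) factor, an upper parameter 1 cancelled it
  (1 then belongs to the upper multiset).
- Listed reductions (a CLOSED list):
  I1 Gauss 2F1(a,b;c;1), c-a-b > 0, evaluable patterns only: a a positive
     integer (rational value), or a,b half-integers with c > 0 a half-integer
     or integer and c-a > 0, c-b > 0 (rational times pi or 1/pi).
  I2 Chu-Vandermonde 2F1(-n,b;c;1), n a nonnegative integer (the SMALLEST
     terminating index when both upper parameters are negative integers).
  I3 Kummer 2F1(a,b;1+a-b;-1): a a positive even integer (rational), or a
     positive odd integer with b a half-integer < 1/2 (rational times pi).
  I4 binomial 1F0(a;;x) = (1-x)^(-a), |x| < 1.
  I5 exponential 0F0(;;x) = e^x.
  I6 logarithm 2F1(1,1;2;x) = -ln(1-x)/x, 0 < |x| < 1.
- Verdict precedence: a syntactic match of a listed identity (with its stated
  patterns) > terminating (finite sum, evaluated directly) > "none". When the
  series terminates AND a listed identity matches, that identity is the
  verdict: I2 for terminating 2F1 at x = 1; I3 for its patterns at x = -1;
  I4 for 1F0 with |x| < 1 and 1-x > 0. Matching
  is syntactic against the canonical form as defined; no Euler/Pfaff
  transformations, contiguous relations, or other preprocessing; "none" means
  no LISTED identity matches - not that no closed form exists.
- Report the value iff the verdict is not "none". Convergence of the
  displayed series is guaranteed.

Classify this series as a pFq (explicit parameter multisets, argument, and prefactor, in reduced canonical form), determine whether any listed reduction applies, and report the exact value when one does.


The series (x = 1) is 2F1: upper {-\frac{7}{9}, 1}, lower {\frac{29}{9}}, prefactor -11. Verdict at x = 1: the Gauss summation I1 matches (x = 1: the Gamma ratio telescopes since c-a-b = 3 > 0 and a = 1 in Z>0). Value: -\frac{220}{27}.

The tell: from the first term -11: the factorial ratio (C = -11) (k+a-1)!/(a-1)! is a rising factorial (a)_k.
Adjacent-term ratio: r(k) = 1 * (k-\frac{7}{9}) (k+1) / [(k+\frac{29}{9}) (k+1)] - poly over poly, x = 1 from leading terms; C = -11 at k = 0.


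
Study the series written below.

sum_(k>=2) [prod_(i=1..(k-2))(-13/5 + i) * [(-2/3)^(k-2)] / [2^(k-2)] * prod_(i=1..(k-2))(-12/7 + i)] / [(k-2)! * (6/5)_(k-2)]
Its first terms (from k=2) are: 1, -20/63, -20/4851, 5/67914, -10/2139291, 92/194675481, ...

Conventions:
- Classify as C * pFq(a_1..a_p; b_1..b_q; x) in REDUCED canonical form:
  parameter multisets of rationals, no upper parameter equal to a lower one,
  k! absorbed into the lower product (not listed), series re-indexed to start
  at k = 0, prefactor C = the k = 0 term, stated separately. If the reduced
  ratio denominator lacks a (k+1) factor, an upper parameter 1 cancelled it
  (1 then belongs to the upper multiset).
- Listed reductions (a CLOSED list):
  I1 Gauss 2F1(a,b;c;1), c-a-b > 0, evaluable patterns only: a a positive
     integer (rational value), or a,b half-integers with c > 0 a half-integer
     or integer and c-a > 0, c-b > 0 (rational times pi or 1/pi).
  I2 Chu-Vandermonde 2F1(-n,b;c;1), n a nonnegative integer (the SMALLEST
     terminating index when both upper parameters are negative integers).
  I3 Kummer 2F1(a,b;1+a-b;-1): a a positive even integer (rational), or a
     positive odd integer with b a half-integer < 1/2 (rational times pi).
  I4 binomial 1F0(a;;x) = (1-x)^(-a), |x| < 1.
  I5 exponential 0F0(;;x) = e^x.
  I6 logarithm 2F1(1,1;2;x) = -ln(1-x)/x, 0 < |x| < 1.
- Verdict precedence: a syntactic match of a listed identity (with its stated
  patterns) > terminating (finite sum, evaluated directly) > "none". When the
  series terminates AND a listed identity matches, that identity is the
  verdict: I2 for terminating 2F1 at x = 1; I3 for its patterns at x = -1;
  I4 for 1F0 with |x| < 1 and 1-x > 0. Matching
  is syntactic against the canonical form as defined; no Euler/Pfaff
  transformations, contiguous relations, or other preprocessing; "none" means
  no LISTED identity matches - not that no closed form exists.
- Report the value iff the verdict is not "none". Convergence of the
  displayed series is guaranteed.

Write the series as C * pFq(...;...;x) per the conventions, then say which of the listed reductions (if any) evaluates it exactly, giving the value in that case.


Canonical form: C = 1 times 2F1 with upper {-8/5, -5/7}, lower {6/5}, x = -1/3. Verdict: none. A 2F1 with upper {-8/5, -5/7} fits none of I1-I6 at x = -1/3; the sum runs forever.

The tell: x = (-1/3) and the running product (C = 1, x = -1/3) telescopes to a rising factorial.
Step ratio: r(k) = (-1/3) * (k-8/5) (k-5/7) / [(k+6/5) (k+1)] - poly over poly, x = (-1/3) from leading terms; C = 1 at k = 0.


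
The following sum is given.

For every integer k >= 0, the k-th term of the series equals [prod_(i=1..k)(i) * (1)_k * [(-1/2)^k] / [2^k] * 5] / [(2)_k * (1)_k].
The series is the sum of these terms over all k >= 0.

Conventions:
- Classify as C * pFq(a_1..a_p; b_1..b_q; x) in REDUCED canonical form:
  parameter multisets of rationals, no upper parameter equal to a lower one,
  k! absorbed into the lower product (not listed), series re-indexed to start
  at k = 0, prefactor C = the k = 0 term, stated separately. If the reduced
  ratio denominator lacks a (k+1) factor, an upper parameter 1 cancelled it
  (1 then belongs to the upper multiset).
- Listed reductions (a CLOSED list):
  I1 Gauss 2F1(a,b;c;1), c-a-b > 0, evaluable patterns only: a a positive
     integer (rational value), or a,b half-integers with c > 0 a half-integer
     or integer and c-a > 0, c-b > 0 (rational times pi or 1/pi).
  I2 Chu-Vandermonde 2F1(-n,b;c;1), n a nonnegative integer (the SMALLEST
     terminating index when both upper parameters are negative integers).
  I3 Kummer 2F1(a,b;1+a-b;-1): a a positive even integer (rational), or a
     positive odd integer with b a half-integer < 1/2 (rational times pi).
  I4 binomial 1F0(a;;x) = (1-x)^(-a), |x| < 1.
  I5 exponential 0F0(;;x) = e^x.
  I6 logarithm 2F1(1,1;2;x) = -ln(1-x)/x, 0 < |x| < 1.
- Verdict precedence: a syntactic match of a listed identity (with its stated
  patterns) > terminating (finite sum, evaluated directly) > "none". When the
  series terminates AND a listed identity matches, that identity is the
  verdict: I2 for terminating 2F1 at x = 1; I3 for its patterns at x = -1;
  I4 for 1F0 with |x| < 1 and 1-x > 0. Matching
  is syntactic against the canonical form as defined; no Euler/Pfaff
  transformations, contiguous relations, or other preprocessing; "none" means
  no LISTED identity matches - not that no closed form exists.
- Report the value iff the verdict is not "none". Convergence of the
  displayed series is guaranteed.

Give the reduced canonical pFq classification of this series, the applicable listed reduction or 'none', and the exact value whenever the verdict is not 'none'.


Key step: t_0 being 5, the two k-th powers (prefactor 5) combine into one argument.
Consecutive-term ratio: r(k) = (-1/4) * (k+1) (k+1) / [(k+2) (k+1)] - rational; roots negated = parameters, x = (-1/4), C = 5.

At argument -1/4: a 2F1 with upper {1, 1}, lower {2}, scaled by C = 5. Verdict (x = -1/4): the logarithmic series (I6) applies (the logarithm: parameters (1,1;2), x = -1/4). Sum: 20 * ln(5/4).


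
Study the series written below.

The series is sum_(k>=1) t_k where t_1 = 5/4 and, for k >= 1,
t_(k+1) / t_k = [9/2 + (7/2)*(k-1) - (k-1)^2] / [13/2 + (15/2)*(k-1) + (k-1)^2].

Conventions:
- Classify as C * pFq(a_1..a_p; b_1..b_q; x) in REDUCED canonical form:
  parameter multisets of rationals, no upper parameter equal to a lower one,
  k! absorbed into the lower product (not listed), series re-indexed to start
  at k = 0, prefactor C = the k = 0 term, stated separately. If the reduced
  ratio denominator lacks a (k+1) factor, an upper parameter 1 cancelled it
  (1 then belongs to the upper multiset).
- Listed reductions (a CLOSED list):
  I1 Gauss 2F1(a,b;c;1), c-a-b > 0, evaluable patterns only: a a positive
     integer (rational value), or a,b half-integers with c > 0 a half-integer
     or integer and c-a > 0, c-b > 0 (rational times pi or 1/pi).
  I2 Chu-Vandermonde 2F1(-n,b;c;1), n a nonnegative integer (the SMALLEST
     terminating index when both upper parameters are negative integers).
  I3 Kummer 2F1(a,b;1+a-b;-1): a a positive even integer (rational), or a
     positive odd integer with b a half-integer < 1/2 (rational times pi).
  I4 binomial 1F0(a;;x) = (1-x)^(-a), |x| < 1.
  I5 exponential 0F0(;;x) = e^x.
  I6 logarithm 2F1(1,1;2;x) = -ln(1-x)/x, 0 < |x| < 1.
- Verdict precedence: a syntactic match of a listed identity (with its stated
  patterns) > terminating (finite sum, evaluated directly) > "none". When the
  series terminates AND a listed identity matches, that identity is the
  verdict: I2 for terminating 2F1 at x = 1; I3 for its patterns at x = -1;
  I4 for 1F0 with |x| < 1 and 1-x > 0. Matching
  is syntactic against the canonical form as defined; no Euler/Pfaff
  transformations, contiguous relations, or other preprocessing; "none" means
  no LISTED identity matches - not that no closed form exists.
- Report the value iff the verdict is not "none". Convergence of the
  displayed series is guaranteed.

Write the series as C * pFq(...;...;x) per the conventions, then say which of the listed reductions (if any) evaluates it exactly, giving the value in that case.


Classification (C = 5/4): 2F1 with upper {-9/2, 1}, lower {13/2}, argument x = -1. Verdict: this is Kummer's theorem (I3) (x = -1; c = 13/2 equals 1+a-b for upper {-9/2, 1}: listed pattern). Exact value: (3465/4096) * pi.

First insight: with t_0 = 5/4, factor the ratio over Q (prefactor 5/4): negated roots = parameters.
Consecutive-term ratio: r(k) = (-1) * (k-9/2) (k+1) / [(k+13/2) (k+1)] - rational; roots negated = parameters, x = (-1), C = 5/4.


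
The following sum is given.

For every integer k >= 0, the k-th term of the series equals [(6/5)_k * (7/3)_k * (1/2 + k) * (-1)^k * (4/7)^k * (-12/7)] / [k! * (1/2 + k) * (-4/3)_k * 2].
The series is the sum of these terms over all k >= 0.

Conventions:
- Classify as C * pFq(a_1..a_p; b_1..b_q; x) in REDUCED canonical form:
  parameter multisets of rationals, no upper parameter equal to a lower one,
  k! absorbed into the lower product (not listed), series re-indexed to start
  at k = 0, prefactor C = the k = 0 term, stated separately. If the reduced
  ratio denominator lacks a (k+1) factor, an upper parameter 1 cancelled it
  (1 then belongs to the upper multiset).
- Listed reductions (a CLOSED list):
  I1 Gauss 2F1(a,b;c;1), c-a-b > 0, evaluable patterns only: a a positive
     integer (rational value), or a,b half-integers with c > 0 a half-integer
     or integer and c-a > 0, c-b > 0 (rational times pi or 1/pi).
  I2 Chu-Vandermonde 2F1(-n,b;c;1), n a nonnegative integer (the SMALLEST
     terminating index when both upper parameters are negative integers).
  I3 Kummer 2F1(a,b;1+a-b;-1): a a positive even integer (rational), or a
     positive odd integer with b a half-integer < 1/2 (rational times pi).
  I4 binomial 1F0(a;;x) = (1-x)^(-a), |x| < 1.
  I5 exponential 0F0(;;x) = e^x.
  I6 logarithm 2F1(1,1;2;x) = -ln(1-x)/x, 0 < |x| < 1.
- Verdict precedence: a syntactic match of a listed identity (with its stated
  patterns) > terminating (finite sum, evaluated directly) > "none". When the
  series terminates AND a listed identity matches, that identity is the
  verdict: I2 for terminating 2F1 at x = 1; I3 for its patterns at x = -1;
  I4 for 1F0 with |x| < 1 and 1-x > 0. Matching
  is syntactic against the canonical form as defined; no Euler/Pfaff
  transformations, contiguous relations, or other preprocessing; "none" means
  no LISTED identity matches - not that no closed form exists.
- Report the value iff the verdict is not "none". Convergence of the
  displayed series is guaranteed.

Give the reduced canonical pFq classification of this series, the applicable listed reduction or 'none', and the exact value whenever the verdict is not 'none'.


With C = -6/7: the canonical form is 2F1(6/5, 7/3; -4/3; -4/7). Verdict: none. Every listed pattern misses the 2F1 form at -4/7, upper {6/5, 7/3}.

First insight: from the first term -6/7: the constant factors (prefactor -6/7) combine into one prefactor.
Adjacent-term ratio: r(k) = (-4/7) * (k+6/5) (k+7/3) / [(k-4/3) (k+1)] - rational; roots negated = parameters, x = (-4/7), C = -6/7.


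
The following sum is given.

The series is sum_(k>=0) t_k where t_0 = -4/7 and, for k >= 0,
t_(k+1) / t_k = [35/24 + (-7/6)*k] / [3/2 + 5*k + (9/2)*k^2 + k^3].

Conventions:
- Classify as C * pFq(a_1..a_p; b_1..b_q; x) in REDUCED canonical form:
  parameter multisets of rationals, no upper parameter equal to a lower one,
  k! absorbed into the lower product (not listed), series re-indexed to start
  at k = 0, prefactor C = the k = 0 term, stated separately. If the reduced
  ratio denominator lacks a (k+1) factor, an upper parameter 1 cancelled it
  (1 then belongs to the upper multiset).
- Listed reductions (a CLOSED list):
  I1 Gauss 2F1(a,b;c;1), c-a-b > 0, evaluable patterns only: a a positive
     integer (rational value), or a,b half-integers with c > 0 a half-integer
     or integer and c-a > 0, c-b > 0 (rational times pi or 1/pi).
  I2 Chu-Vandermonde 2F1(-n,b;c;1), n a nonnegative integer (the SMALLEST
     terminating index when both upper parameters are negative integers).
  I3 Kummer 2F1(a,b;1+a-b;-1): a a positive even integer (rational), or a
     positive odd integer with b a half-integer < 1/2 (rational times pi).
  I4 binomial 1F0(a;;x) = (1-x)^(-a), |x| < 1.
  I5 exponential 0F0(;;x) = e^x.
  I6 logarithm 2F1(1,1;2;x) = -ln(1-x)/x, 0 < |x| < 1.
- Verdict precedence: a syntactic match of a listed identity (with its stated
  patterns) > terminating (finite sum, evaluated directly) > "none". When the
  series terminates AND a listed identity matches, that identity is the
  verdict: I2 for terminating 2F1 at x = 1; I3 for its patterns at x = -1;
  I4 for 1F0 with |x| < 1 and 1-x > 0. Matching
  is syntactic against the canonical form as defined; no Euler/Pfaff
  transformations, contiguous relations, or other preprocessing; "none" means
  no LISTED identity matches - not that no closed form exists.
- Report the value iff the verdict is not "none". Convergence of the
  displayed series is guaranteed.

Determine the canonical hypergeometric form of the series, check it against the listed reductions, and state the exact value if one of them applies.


The series (x = -7/6) is 1F2: upper {-5/4}, lower {1/2, 3}, prefactor -4/7. Verdict: none (x = -7/6): each listed identity misses the multisets {-5/4} ; {1/2, 3}.

Structural cue: t_0 being -4/7, roots of the ratio polynomials (C = -4/7) are the negated parameters.
Term ratio: r(k) = (-7/6) * (k-5/4) / [(k+1/2) (k+3) (k+1)] ; factor over Q: parameters, x = (-7/6), and C = -4/7.


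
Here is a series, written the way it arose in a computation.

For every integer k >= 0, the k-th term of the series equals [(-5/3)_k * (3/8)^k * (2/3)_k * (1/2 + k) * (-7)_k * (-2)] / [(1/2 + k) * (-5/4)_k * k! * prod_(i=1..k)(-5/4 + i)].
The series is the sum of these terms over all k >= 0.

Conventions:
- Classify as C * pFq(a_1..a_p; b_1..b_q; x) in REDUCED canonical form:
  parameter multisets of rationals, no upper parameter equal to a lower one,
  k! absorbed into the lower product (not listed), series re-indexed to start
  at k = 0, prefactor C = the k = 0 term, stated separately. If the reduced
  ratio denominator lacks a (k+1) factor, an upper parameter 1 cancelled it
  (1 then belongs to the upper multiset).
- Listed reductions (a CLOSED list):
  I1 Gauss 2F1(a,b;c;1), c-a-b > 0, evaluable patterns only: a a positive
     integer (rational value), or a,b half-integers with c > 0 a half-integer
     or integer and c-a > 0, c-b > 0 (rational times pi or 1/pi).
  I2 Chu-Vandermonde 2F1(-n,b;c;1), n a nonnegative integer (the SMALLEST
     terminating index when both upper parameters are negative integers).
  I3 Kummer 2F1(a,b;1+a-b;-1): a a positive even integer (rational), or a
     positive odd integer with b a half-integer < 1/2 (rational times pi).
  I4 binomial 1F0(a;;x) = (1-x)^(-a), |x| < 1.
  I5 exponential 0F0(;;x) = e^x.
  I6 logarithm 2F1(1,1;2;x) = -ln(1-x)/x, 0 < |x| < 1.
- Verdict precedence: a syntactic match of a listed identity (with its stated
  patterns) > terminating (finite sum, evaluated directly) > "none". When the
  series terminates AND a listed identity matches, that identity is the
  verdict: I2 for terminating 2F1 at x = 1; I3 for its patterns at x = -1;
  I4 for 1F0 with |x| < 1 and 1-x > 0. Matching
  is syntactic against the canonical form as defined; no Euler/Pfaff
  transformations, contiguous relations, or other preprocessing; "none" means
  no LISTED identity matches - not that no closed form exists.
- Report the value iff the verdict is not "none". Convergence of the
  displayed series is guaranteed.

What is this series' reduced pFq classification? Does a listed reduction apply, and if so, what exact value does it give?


Reduced: x = 3/8, 3F2, upper = {-7, -5/3, 2/3}, lower = {-5/4, -1/4}, C = -2. Verdict: terminating - no listed pattern fits, but -7 in the upper list cuts the series at k = 7; direct evaluation. Its exact value is 7587928906582/113255568657.

Structural cue: t_0 being -2, the lower running product (C = -2, x = 3/8) is a rising factorial.
Adjacent-term ratio: r(k) = (3/8) * (k-7) (k-5/3) (k+2/3) / [(k-5/4) (k-1/4) (k+1)] - rational in k, leading ratio (3/8); with t_0 = -2, classification follows.


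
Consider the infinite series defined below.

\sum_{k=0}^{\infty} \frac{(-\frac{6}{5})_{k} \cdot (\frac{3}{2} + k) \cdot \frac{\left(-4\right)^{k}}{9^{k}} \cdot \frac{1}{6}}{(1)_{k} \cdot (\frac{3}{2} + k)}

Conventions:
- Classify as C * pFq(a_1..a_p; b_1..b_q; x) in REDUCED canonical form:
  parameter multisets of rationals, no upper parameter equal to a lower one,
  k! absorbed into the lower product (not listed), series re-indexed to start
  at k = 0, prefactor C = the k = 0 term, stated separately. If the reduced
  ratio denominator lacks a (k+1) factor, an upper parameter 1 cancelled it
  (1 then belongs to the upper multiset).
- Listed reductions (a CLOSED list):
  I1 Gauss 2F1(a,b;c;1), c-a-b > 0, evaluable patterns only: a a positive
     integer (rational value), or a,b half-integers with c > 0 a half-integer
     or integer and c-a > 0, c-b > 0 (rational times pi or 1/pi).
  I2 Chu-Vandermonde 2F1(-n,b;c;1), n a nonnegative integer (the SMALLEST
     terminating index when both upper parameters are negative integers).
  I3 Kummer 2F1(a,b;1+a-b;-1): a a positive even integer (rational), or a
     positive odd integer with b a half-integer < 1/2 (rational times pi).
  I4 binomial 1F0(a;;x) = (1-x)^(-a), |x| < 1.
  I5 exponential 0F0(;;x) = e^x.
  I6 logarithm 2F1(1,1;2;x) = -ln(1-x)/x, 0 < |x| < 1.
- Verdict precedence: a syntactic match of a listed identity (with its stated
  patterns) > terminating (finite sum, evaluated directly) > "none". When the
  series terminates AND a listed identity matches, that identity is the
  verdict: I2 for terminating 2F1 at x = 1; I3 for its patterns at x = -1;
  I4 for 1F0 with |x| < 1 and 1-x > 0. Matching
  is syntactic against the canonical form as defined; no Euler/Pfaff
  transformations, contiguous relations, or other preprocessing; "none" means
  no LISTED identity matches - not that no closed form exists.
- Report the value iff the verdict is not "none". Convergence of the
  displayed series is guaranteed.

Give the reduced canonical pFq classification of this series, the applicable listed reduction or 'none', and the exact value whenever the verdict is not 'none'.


With C = \frac{1}{6}: the canonical form is 1F0(-\frac{6}{5}; -; -\frac{4}{9}). Verdict at x = -\frac{4}{9}: the binomial series (I4) matches (the 1F0 binomial series: exponent 6/5, x = -\frac{4}{9}). Exact value: \frac{1}{6} \cdot \left(\frac{13}{9}\right)^{\frac{6}{5}}.

First insight: from the first term \frac{1}{6}: (1)_k (C = 1/6, x = -4/9) is k! itself.
Term ratio: r(k) = -\frac{4}{9} * (k-\frac{6}{5}) / [(k+1)] - poly over poly, x = -\frac{4}{9} from leading terms; C = \frac{1}{6} at k = 0.


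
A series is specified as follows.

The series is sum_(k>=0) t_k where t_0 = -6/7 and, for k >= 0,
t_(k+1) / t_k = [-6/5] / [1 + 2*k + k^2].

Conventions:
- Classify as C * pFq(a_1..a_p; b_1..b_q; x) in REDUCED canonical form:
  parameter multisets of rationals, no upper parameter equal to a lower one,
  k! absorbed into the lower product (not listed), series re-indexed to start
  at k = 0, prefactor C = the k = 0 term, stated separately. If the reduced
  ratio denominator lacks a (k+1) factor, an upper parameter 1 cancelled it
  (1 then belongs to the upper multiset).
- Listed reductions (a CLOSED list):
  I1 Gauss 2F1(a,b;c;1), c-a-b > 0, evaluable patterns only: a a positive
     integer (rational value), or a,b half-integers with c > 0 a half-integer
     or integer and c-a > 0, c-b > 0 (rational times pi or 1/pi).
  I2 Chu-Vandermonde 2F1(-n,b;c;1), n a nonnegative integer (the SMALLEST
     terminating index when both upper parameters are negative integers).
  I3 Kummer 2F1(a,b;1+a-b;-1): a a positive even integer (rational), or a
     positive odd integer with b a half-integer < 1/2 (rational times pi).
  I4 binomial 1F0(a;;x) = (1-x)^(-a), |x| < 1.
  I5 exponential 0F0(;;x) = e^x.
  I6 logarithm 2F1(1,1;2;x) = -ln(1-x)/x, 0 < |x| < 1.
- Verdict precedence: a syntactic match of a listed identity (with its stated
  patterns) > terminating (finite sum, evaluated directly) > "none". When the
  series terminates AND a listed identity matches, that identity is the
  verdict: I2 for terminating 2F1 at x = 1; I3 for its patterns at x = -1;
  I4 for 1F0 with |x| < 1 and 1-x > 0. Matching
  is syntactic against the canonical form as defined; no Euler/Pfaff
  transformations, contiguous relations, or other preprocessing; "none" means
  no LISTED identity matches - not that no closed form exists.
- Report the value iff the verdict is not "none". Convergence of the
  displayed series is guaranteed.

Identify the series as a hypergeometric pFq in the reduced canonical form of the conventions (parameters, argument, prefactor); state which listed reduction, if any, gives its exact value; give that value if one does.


This is -6/7 * 0F1(-; 1; -6/5) in reduced canonical form. Verdict: none (x = -6/5): each listed identity misses the multisets {-} ; {1}.

Key step: from the first term -6/7: the expanded ratio factors over Q; C = -6/7, roots give parameters.
Step ratio: r(k) = (-6/5) * 1 / [(k+1) (k+1)] - rational; roots negated = parameters, x = (-6/5), C = -6/7.


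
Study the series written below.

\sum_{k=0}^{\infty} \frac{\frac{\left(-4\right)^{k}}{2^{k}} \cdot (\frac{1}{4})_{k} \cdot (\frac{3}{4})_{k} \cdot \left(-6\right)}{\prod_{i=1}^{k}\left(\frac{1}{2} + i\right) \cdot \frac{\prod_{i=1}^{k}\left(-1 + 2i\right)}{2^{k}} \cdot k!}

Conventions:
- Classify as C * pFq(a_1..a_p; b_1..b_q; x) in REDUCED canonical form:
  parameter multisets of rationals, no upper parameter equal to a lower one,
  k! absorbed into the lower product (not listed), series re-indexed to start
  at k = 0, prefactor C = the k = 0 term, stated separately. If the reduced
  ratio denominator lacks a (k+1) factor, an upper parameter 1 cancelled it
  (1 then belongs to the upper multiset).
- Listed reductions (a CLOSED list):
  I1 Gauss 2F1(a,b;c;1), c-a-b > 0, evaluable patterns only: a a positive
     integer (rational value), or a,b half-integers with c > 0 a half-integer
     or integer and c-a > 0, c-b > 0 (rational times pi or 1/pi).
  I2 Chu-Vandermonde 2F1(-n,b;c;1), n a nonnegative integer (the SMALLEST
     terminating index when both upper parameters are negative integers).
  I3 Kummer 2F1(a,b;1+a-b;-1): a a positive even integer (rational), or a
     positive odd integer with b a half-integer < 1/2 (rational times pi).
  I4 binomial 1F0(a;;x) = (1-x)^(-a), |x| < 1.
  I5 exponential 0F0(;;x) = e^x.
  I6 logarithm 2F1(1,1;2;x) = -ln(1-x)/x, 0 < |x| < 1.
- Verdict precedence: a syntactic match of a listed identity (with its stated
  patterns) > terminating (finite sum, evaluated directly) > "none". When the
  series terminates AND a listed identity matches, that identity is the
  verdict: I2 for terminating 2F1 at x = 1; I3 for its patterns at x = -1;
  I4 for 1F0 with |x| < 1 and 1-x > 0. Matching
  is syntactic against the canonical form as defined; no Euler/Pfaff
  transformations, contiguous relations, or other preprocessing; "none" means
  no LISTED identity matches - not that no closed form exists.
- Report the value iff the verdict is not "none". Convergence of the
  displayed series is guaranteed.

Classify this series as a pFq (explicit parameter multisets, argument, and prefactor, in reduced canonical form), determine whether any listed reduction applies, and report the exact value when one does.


The series (x = -2) is 2F2: upper {\frac{1}{4}, \frac{3}{4}}, lower {\frac{1}{2}, \frac{3}{2}}, prefactor -6. Verdict: none (x = -2): each listed identity misses the multisets {\frac{1}{4}, \frac{3}{4}} ; {\frac{1}{2}, \frac{3}{2}}.

Structural cue: t_0 being -6, the lower running product (C = -6, x = -2) is a rising factorial.
Consecutive-term ratio: r(k) = -2 * (k+\frac{1}{4}) (k+\frac{3}{4}) / [(k+\frac{1}{2}) (k+\frac{3}{2}) (k+1)] - rational in k. x = -2; t_0 = -6; negate the roots.


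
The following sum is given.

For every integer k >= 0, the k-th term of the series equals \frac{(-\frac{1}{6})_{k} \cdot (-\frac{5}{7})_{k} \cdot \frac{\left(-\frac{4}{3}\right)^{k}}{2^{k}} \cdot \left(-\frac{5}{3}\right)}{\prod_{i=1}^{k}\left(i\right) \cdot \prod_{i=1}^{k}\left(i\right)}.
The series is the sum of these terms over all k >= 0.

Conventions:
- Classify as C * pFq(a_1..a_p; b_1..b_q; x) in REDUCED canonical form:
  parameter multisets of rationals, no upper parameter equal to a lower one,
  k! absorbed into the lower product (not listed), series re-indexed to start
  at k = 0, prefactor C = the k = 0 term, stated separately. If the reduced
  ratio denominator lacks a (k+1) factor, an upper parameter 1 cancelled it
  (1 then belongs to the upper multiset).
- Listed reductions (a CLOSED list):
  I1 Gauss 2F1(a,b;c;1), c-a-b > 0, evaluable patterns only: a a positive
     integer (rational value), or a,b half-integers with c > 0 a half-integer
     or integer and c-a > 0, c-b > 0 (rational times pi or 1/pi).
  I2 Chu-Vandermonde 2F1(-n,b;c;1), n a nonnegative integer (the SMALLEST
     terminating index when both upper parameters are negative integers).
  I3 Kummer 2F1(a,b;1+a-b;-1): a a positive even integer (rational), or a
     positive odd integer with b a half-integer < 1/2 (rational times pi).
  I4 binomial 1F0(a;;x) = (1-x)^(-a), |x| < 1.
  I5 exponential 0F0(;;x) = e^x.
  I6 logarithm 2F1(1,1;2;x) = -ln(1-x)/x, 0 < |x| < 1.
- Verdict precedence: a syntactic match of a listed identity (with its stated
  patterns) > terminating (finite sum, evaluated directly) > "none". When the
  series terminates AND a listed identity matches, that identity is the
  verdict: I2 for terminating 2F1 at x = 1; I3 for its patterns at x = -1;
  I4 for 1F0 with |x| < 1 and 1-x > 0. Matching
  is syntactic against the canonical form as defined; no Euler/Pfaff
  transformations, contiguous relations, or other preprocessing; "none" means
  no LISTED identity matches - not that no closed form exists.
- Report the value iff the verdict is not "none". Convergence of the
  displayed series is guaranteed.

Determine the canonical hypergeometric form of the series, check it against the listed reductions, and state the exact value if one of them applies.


With C = -\frac{5}{3}: the canonical form is 2F1(-\frac{5}{7}, -\frac{1}{6}; 1; -\frac{2}{3}). Verdict: none. Every listed pattern misses the 2F1 form at -\frac{2}{3}, upper {-\frac{5}{7}, -\frac{1}{6}}.

Structural cue: t_0 = -\frac{5}{3} here, and the product of the first k integers (prefactor -5/3) is k!.
Term ratio: r(k) = -\frac{2}{3} * (k-\frac{5}{7}) (k-\frac{1}{6}) / [(k+1) (k+1)] - rational; roots negated = parameters, x = -\frac{2}{3}, C = -\frac{5}{3}.


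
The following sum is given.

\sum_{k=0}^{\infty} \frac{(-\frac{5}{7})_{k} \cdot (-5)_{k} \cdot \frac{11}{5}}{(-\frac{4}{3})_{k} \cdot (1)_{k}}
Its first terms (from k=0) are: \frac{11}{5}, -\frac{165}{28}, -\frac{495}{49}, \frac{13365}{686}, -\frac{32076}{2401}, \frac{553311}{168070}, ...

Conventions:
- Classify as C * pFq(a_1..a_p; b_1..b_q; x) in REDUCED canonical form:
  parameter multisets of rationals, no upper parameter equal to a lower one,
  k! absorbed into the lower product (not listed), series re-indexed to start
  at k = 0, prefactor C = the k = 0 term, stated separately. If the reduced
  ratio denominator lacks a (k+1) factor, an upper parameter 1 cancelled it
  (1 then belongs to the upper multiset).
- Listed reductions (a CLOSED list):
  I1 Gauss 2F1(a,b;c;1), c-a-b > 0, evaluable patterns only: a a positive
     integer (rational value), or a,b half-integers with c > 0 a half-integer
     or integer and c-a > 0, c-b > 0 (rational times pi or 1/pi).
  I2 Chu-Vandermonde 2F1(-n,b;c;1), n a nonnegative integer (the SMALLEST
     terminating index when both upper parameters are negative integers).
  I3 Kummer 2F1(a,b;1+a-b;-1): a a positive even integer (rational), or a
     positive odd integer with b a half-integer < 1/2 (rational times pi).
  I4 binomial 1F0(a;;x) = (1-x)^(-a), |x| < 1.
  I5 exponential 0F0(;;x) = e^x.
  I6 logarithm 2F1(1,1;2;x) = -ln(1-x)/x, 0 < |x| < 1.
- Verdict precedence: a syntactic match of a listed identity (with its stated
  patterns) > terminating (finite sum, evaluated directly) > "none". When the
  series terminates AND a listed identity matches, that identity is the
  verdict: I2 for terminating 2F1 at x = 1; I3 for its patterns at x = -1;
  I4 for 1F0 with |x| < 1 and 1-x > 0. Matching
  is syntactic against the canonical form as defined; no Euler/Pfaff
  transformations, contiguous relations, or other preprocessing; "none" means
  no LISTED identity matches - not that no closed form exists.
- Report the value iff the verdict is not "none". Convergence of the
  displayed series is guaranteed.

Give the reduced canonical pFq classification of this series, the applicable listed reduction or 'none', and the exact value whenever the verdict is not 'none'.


Prefactor \frac{11}{5}, argument 1: 2F1 with upper {-5, -\frac{5}{7}} over lower {-\frac{4}{3}}. Verdict at x = 1: Chu-Vandermonde (I2) matches (terminating 2F1 at x = 1 with n = 5, b = -5/7, c = -\frac{4}{3}). Sum: -\frac{294437}{67228}.

Key observation: with t_0 = \frac{11}{5}, (1)_k (C = 11/5) is k! itself.
Adjacent-term ratio: r(k) = 1 * (k-5) (k-\frac{5}{7}) / [(k-\frac{4}{3}) (k+1)] - rational in k. x = 1; t_0 = \frac{11}{5}; negate the roots.


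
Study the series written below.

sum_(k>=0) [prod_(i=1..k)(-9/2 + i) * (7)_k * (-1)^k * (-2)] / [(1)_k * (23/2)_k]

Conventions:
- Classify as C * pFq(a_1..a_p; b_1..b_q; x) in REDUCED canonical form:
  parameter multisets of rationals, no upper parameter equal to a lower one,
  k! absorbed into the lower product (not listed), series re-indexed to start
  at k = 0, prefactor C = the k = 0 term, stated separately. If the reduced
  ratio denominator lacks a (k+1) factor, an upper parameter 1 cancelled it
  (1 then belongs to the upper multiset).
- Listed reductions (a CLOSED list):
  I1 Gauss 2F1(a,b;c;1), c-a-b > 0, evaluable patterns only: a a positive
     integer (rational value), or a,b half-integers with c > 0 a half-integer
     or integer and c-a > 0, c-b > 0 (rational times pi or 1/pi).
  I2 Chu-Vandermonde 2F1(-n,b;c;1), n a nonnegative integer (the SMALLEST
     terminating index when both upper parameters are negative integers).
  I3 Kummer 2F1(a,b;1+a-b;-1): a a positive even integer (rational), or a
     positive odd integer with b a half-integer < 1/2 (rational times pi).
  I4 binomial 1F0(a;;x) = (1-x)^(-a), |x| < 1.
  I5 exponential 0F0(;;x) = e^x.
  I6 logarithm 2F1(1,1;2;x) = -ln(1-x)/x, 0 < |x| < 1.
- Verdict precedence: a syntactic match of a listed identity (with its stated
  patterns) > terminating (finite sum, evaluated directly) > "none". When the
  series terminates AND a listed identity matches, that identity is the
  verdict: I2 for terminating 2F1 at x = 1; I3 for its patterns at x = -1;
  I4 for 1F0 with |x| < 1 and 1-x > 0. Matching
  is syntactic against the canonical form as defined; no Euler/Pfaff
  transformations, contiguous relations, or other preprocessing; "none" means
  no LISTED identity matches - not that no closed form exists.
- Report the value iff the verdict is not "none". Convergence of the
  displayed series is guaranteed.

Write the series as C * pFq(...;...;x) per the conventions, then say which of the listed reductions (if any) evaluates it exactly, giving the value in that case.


The series (x = -1) is 2F1: upper {-7/2, 7}, lower {23/2}, prefactor -2. Verdict (x = -1): the Kummer evaluation I3 applies (x = -1; c = 23/2 equals 1+a-b for upper {-7/2, 7}: listed pattern). Sum: (-14549535/4194304) * pi.

Key step: t_0 being -2, (1)_k (C = -2, x = -1) is k! itself.
Ratio: r(k) = (-1) * (k-7/2) (k+7) / [(k+23/2) (k+1)] - rational; roots negated = parameters, x = (-1), C = -2.


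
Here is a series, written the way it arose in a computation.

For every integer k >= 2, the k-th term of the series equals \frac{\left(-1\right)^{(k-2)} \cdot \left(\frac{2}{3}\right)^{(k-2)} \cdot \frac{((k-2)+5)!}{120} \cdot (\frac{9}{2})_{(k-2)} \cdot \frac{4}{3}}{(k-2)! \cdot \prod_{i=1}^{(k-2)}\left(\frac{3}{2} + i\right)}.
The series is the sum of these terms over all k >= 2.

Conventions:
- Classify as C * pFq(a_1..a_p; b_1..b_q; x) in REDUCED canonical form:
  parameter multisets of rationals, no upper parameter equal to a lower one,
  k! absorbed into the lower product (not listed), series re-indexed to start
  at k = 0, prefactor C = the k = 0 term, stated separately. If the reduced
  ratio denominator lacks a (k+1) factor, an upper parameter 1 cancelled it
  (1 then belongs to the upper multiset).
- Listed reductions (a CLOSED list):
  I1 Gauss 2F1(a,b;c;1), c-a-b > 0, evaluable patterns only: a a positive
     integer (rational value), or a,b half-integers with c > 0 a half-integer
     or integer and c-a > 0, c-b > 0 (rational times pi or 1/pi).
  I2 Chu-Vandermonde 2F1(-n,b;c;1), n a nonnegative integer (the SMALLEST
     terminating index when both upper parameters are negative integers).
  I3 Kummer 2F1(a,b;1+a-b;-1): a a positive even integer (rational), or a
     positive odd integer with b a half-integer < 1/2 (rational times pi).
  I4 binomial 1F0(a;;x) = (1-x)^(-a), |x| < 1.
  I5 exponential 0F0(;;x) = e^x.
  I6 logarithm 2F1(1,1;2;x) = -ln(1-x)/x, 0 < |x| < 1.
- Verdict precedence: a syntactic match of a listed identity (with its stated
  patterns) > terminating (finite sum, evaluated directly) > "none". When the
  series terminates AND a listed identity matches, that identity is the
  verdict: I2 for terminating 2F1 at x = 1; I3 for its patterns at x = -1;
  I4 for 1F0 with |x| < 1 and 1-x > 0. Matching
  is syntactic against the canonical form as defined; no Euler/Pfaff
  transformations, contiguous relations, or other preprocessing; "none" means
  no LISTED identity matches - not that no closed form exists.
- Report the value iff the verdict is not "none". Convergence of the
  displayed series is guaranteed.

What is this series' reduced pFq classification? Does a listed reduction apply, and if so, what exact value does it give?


With C = \frac{4}{3}: the canonical form is 2F1(\frac{9}{2}, 6; \frac{5}{2}; -\frac{2}{3}). Verdict: none - at argument -\frac{2}{3} the multisets {\frac{9}{2}, 6} ; {\frac{5}{2}} match no listed identity.

Key step: with t_0 = \frac{4}{3}, the (-1)^k factor (C = 4/3) folds into the argument's sign.
Adjacent-term ratio: r(k) = -\frac{2}{3} * (k+\frac{9}{2}) (k+6) / [(k+\frac{5}{2}) (k+1)] - rational in k, leading ratio -\frac{2}{3}; with t_0 = \frac{4}{3}, classification follows.


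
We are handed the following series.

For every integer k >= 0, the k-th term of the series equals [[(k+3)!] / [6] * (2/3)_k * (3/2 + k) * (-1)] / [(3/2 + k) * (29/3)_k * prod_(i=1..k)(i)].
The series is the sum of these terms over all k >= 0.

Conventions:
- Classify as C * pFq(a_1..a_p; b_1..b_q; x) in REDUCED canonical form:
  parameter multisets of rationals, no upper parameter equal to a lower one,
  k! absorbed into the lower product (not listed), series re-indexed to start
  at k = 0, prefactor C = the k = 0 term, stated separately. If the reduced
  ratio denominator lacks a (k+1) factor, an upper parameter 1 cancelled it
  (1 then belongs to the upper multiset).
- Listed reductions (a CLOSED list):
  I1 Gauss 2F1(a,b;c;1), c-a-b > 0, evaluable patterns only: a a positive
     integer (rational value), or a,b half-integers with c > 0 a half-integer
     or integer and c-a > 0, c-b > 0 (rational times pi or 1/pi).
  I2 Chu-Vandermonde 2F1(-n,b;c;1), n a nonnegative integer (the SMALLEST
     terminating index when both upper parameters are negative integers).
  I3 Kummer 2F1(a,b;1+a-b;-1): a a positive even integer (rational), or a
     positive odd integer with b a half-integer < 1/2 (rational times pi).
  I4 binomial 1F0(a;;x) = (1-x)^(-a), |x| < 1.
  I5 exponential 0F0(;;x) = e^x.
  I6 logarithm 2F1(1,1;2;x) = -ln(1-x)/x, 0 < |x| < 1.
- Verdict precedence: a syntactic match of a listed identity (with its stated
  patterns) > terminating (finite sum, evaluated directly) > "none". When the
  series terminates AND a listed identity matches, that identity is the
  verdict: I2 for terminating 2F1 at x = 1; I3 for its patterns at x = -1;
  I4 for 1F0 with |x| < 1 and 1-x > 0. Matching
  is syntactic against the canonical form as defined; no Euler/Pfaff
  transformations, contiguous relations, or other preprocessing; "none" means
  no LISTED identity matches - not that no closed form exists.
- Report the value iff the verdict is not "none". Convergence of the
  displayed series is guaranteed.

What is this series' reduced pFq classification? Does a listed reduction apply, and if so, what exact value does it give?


Canonical form: C = -1 times 2F1 with upper {2/3, 4}, lower {29/3}, x = 1. Verdict: Gauss's theorem (I1) matches (x = 1: the Gamma ratio telescopes since c-a-b = 5 > 0 and a = 4 in Z>0). Its exact value is -5083/3402.

Key step: from the first term -1: the product of the first k integers (C = -1) is k!.
Ratio: r(k) = 1 * (k+2/3) (k+4) / [(k+29/3) (k+1)] - poly over poly, x = 1 from leading terms; C = -1 at k = 0.
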